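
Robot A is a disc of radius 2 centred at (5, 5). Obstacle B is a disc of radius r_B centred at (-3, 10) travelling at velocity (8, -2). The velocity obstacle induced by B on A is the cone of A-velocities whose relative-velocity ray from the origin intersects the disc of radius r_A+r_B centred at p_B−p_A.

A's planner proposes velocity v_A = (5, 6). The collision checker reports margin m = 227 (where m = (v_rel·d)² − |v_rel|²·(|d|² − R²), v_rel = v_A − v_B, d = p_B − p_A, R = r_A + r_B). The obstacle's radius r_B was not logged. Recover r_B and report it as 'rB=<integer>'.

m = 227
d = (-8, 5);  v_rel = (-3, 8),  |v_rel|² = 73
v_rel×d = (-3)·(5) − (8)·(-8) = 49
since m = R²·73 − 49²:  R² = (2401 + 227) / 73 = 36
R = √36 = 6  ⇒  r_B = 6 − 2 = 4

rB=4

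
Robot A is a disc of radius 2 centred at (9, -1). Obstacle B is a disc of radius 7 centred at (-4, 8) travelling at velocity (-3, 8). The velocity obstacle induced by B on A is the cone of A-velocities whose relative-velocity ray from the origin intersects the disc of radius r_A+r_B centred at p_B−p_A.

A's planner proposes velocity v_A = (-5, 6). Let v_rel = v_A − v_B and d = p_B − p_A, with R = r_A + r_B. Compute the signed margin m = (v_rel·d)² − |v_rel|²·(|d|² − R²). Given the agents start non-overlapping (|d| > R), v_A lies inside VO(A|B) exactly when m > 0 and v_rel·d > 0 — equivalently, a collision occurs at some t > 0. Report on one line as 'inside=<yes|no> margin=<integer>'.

d = (-13, 9),  |d|² = 250;  R = 2+7 = 9,  c = 250−9² = 169
v_rel = (-2, -2),  |v_rel|² = 8;  v_rel·d = (-2)·(-13) + (-2)·(9) = 8
8·t² − 16·t + 169 = 0  ⇒  m = 8² − 8·169 = -1288
m = -1288 < 0,  v_rel·d = 8 > 0  ⇒  outside

inside=no margin=-1288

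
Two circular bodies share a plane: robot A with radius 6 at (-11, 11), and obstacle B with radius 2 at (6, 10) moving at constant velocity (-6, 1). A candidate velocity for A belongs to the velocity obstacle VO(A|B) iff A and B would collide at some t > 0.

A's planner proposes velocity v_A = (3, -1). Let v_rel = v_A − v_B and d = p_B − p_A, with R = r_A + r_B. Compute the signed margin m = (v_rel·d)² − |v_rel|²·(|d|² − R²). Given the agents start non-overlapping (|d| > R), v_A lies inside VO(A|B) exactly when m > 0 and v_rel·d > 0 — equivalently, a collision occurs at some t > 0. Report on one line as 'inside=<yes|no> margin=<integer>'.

d = (17, -1),  |d|² = 290;  R = 6+2 = 8,  c = 290−8² = 226
v_rel = (9, -2),  |v_rel|² = 85;  v_rel·d = (9)·(17) + (-2)·(-1) = 155
85·t² − 310·t + 226 = 0  ⇒  m = 155² − 85·226 = 4815
m = 4815 > 0,  v_rel·d = 155 > 0  ⇒  inside

inside=yes margin=4815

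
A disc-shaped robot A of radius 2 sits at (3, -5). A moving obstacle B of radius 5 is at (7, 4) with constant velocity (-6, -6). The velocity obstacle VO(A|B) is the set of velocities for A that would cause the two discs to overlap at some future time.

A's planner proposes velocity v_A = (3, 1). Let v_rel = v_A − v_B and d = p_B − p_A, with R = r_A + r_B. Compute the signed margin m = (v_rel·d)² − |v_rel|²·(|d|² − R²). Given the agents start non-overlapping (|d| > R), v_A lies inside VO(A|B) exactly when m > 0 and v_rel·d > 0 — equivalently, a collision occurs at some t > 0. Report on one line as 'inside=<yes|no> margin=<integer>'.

d = (4, 9),  |d|² = 97;  R = 2+5 = 7,  c = 97−7² = 48
v_rel = (9, 7),  |v_rel|² = 130;  v_rel·d = (9)·(4) + (7)·(9) = 99
130·t² − 198·t + 48 = 0  ⇒  m = 99² − 130·48 = 3561
m = 3561 > 0,  v_rel·d = 99 > 0  ⇒  inside

inside=yes margin=3561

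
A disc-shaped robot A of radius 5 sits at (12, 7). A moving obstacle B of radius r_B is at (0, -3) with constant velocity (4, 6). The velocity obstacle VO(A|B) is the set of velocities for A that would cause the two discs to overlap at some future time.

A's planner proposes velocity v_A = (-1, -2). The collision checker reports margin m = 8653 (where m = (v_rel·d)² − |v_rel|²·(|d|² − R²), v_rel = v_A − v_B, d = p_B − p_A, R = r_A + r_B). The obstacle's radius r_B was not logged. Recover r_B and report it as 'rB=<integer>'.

m = 8653
d = (-12, -10);  v_rel = (-5, -8),  |v_rel|² = 89
v_rel×d = (-5)·(-10) − (-8)·(-12) = -46
since m = R²·89 − (-46)²:  R² = (2116 + 8653) / 89 = 121
R = √121 = 11  ⇒  r_B = 11 − 5 = 6

rB=6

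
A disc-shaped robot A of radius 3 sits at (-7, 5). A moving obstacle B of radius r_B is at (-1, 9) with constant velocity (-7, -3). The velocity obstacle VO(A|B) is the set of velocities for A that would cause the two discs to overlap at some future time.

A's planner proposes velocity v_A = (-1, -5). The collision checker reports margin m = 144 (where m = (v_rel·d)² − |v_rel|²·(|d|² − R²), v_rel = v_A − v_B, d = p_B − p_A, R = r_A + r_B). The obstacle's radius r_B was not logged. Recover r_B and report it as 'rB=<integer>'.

m = 144
d = (6, 4);  v_rel = (6, -2),  |v_rel|² = 40
v_rel×d = (6)·(4) − (-2)·(6) = 36
since m = R²·40 − 36²:  R² = (1296 + 144) / 40 = 36
R = √36 = 6  ⇒  r_B = 6 − 3 = 3

rB=3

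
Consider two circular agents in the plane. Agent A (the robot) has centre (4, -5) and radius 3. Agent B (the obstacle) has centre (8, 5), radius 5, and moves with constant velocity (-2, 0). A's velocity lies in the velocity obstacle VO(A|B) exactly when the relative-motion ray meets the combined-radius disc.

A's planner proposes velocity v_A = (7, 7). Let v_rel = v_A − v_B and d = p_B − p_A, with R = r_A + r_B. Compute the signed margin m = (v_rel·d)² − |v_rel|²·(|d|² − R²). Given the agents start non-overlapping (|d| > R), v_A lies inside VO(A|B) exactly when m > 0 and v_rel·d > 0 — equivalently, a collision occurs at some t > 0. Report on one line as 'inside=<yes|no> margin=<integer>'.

d = (4, 10),  |d|² = 116;  R = 3+5 = 8,  c = 116−8² = 52
v_rel = (9, 7),  |v_rel|² = 130;  v_rel·d = (9)·(4) + (7)·(10) = 106
130·t² − 212·t + 52 = 0  ⇒  m = 106² − 130·52 = 4476
m = 4476 > 0,  v_rel·d = 106 > 0  ⇒  inside

inside=yes margin=4476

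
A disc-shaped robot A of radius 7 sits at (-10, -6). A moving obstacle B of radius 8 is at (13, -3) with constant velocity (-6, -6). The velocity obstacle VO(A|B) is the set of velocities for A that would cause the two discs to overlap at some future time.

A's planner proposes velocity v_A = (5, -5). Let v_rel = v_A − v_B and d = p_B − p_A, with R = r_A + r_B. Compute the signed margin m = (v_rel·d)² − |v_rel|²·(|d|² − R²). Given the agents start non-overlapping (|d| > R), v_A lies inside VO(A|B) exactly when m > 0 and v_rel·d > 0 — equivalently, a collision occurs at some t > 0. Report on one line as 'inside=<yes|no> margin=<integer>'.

d = (23, 3),  |d|² = 538;  R = 7+8 = 15,  c = 538−15² = 313
v_rel = (11, 1),  |v_rel|² = 122;  v_rel·d = (11)·(23) + (1)·(3) = 256
122·t² − 512·t + 313 = 0  ⇒  m = 256² − 122·313 = 27350
m = 27350 > 0,  v_rel·d = 256 > 0  ⇒  inside

inside=yes margin=27350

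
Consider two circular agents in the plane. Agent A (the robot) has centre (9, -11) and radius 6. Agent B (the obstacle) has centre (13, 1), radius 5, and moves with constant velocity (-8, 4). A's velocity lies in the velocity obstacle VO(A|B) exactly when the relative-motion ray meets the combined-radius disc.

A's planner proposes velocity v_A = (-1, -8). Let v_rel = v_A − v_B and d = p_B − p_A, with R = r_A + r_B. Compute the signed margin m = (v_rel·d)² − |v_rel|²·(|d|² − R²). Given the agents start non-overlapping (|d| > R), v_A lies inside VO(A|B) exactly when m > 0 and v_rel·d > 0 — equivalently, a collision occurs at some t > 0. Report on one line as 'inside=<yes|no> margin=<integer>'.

d = (4, 12),  |d|² = 160;  R = 6+5 = 11,  c = 160−11² = 39
v_rel = (7, -12),  |v_rel|² = 193;  v_rel·d = (7)·(4) + (-12)·(12) = -116
193·t² + 232·t + 39 = 0  ⇒  m = (-116)² − 193·39 = 5929
m = 5929 > 0,  v_rel·d = -116 < 0  ⇒  outside

inside=no margin=5929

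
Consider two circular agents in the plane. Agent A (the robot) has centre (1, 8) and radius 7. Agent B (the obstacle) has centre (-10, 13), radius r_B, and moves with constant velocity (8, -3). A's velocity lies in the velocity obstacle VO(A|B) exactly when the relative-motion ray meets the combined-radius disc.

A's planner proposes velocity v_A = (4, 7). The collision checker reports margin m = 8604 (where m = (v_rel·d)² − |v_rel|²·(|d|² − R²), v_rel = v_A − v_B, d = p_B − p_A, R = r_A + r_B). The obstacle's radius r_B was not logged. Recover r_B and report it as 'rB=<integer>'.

m = 8604
d = (-11, 5);  v_rel = (-4, 10),  |v_rel|² = 116
v_rel×d = (-4)·(5) − (10)·(-11) = 90
since m = R²·116 − 90²:  R² = (8100 + 8604) / 116 = 144
R = √144 = 12  ⇒  r_B = 12 − 7 = 5

rB=5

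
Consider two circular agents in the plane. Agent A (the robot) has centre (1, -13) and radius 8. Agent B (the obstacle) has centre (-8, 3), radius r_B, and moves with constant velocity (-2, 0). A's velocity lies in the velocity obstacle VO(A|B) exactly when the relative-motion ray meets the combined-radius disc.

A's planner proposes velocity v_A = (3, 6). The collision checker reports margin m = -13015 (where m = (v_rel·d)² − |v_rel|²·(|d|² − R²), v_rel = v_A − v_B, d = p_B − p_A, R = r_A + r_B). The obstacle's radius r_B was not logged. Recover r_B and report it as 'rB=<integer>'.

m = -13015
d = (-9, 16);  v_rel = (5, 6),  |v_rel|² = 61
v_rel×d = (5)·(16) − (6)·(-9) = 134
since m = R²·61 − 134²:  R² = (17956 + -13015) / 61 = 81
R = √81 = 9  ⇒  r_B = 9 − 8 = 1

rB=1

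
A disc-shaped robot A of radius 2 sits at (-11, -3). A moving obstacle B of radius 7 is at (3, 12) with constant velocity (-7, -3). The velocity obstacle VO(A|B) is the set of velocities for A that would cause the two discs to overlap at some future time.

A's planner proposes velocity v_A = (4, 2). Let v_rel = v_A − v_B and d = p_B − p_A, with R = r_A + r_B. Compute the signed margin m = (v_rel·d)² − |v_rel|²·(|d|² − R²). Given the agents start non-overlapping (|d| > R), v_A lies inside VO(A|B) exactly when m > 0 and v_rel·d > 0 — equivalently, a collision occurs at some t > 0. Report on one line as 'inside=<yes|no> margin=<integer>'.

d = (14, 15),  |d|² = 421;  R = 2+7 = 9,  c = 421−9² = 340
v_rel = (11, 5),  |v_rel|² = 146;  v_rel·d = (11)·(14) + (5)·(15) = 229
146·t² − 458·t + 340 = 0  ⇒  m = 229² − 146·340 = 2801
m = 2801 > 0,  v_rel·d = 229 > 0  ⇒  inside

inside=yes margin=2801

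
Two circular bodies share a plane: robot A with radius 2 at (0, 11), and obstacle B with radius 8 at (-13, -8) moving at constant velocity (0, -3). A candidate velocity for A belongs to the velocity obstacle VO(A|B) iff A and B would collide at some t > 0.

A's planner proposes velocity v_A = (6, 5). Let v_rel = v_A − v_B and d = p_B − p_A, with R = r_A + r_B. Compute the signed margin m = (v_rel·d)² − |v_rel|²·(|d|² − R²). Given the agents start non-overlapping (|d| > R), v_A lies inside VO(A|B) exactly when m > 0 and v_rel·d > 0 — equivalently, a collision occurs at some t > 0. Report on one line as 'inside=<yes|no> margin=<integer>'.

d = (-13, -19),  |d|² = 530;  R = 2+8 = 10,  c = 530−10² = 430
v_rel = (6, 8),  |v_rel|² = 100;  v_rel·d = (6)·(-13) + (8)·(-19) = -230
100·t² + 460·t + 430 = 0  ⇒  m = (-230)² − 100·430 = 9900
m = 9900 > 0,  v_rel·d = -230 < 0  ⇒  outside

inside=no margin=9900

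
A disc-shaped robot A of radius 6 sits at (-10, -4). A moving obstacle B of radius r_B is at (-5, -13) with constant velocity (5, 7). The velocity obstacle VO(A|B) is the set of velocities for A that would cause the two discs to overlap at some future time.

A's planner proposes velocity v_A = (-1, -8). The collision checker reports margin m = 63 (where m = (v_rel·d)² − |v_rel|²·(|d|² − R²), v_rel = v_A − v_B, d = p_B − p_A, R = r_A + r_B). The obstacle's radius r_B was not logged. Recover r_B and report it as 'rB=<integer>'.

m = 63
d = (5, -9);  v_rel = (-6, -15),  |v_rel|² = 261
v_rel×d = (-6)·(-9) − (-15)·(5) = 129
since m = R²·261 − 129²:  R² = (16641 + 63) / 261 = 64
R = √64 = 8  ⇒  r_B = 8 − 6 = 2

rB=2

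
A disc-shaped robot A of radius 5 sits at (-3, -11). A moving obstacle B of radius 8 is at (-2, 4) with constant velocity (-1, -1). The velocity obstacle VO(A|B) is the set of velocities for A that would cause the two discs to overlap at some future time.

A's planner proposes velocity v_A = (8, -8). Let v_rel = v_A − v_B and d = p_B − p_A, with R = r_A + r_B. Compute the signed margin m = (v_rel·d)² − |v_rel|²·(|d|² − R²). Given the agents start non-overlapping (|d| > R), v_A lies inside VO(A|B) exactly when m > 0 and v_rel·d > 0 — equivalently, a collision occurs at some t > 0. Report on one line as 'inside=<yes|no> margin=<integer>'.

d = (1, 15),  |d|² = 226;  R = 5+8 = 13,  c = 226−13² = 57
v_rel = (9, -7),  |v_rel|² = 130;  v_rel·d = (9)·(1) + (-7)·(15) = -96
130·t² + 192·t + 57 = 0  ⇒  m = (-96)² − 130·57 = 1806
m = 1806 > 0,  v_rel·d = -96 < 0  ⇒  outside

inside=no margin=1806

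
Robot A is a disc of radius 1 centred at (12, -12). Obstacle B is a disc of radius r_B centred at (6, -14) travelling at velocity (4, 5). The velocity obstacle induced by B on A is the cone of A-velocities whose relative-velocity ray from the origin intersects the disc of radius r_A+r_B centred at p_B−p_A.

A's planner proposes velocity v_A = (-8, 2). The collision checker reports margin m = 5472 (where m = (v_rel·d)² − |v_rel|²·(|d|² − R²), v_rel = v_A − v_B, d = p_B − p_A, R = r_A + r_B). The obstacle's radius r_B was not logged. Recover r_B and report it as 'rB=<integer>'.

m = 5472
d = (-6, -2);  v_rel = (-12, -3),  |v_rel|² = 153
v_rel×d = (-12)·(-2) − (-3)·(-6) = 6
since m = R²·153 − 6²:  R² = (36 + 5472) / 153 = 36
R = √36 = 6  ⇒  r_B = 6 − 1 = 5

rB=5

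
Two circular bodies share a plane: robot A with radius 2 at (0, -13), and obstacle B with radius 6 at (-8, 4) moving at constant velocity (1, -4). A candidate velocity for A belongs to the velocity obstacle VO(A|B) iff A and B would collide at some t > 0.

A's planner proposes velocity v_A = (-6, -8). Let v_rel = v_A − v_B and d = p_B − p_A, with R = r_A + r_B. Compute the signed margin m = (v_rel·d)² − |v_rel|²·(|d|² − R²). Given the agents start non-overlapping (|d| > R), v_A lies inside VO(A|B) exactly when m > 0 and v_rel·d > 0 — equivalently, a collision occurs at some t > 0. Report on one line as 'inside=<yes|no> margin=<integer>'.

d = (-8, 17),  |d|² = 353;  R = 2+6 = 8,  c = 353−8² = 289
v_rel = (-7, -4),  |v_rel|² = 65;  v_rel·d = (-7)·(-8) + (-4)·(17) = -12
65·t² + 24·t + 289 = 0  ⇒  m = (-12)² − 65·289 = -18641
m = -18641 < 0,  v_rel·d = -12 < 0  ⇒  outside

inside=no margin=-18641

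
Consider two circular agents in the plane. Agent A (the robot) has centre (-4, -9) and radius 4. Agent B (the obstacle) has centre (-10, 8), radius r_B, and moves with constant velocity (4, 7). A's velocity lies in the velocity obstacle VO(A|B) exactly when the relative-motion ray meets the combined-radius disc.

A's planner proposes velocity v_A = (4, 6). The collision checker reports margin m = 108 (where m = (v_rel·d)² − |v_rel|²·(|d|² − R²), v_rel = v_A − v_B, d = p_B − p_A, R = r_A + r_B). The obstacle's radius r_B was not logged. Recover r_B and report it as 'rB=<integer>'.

m = 108
d = (-6, 17);  v_rel = (0, -1),  |v_rel|² = 1
v_rel×d = (0)·(17) − (-1)·(-6) = -6
since m = R²·1 − (-6)²:  R² = (36 + 108) / 1 = 144
R = √144 = 12  ⇒  r_B = 12 − 4 = 8

rB=8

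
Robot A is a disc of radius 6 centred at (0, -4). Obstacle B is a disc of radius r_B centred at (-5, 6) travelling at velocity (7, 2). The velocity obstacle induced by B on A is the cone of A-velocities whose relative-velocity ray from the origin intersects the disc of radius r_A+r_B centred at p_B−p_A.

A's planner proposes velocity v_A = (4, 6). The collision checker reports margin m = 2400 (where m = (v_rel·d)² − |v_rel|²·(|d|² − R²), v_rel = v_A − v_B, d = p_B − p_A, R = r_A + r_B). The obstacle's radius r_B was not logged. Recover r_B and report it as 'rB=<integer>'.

m = 2400
d = (-5, 10);  v_rel = (-3, 4),  |v_rel|² = 25
v_rel×d = (-3)·(10) − (4)·(-5) = -10
since m = R²·25 − (-10)²:  R² = (100 + 2400) / 25 = 100
R = √100 = 10  ⇒  r_B = 10 − 6 = 4

rB=4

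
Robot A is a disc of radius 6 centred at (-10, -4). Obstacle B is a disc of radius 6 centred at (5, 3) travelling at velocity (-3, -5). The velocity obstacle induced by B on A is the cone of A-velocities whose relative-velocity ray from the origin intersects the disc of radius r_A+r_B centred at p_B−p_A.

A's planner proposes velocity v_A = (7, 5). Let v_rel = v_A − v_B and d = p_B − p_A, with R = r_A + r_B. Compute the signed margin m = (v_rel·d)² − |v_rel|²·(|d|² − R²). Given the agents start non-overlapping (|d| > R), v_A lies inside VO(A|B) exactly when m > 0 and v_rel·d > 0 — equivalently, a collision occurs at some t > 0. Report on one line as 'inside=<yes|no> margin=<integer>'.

d = (15, 7),  |d|² = 274;  R = 6+6 = 12,  c = 274−12² = 130
v_rel = (10, 10),  |v_rel|² = 200;  v_rel·d = (10)·(15) + (10)·(7) = 220
200·t² − 440·t + 130 = 0  ⇒  m = 220² − 200·130 = 22400
m = 22400 > 0,  v_rel·d = 220 > 0  ⇒  inside

inside=yes margin=22400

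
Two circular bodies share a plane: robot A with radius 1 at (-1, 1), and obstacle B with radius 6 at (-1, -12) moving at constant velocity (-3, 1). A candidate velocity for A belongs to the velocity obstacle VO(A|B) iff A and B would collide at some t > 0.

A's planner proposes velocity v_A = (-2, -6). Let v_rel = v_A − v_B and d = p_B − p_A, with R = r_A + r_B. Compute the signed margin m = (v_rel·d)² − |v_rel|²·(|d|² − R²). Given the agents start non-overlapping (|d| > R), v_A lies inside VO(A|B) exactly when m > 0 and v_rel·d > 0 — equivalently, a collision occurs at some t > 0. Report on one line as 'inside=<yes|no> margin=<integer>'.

d = (0, -13),  |d|² = 169;  R = 1+6 = 7,  c = 169−7² = 120
v_rel = (1, -7),  |v_rel|² = 50;  v_rel·d = (1)·(0) + (-7)·(-13) = 91
50·t² − 182·t + 120 = 0  ⇒  m = 91² − 50·120 = 2281
m = 2281 > 0,  v_rel·d = 91 > 0  ⇒  inside

inside=yes margin=2281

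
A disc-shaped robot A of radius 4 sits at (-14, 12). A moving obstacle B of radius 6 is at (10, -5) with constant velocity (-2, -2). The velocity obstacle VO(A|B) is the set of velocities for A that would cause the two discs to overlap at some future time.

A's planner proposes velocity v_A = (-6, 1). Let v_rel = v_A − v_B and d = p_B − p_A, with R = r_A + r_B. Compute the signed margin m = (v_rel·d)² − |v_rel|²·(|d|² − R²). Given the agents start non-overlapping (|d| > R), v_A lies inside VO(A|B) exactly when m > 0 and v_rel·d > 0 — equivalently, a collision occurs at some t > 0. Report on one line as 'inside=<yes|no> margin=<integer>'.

d = (24, -17),  |d|² = 865;  R = 4+6 = 10,  c = 865−10² = 765
v_rel = (-4, 3),  |v_rel|² = 25;  v_rel·d = (-4)·(24) + (3)·(-17) = -147
25·t² + 294·t + 765 = 0  ⇒  m = (-147)² − 25·765 = 2484
m = 2484 > 0,  v_rel·d = -147 < 0  ⇒  outside

inside=no margin=2484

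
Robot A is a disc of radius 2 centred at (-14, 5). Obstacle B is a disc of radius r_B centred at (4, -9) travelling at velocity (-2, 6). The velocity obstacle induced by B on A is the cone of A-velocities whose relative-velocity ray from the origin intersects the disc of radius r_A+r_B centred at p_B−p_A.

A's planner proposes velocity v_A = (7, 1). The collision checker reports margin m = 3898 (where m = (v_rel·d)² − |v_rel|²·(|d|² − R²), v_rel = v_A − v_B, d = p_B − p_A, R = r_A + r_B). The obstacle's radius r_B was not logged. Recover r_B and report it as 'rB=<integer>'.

m = 3898
d = (18, -14);  v_rel = (9, -5),  |v_rel|² = 106
v_rel×d = (9)·(-14) − (-5)·(18) = -36
since m = R²·106 − (-36)²:  R² = (1296 + 3898) / 106 = 49
R = √49 = 7  ⇒  r_B = 7 − 2 = 5

rB=5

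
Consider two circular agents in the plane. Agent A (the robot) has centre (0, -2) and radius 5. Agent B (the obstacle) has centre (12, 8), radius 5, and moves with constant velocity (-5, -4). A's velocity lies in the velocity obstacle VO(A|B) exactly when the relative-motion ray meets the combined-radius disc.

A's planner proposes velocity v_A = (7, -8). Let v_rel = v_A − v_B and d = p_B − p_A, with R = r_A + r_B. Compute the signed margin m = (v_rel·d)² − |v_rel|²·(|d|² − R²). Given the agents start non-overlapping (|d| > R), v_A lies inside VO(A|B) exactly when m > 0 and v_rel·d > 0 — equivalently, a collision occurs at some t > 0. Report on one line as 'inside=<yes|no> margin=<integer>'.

d = (12, 10),  |d|² = 244;  R = 5+5 = 10,  c = 244−10² = 144
v_rel = (12, -4),  |v_rel|² = 160;  v_rel·d = (12)·(12) + (-4)·(10) = 104
160·t² − 208·t + 144 = 0  ⇒  m = 104² − 160·144 = -12224
m = -12224 < 0,  v_rel·d = 104 > 0  ⇒  outside

inside=no margin=-12224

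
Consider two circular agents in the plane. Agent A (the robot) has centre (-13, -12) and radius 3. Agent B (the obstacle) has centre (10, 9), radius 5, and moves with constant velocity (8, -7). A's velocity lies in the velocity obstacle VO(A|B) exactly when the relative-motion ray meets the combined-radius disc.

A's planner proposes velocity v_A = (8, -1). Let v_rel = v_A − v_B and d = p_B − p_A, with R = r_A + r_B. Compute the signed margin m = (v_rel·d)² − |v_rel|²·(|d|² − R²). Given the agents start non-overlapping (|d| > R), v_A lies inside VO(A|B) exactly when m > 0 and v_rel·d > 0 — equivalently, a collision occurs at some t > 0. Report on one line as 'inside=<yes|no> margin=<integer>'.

d = (23, 21),  |d|² = 970;  R = 3+5 = 8,  c = 970−8² = 906
v_rel = (0, 6),  |v_rel|² = 36;  v_rel·d = (0)·(23) + (6)·(21) = 126
36·t² − 252·t + 906 = 0  ⇒  m = 126² − 36·906 = -16740
m = -16740 < 0,  v_rel·d = 126 > 0  ⇒  outside

inside=no margin=-16740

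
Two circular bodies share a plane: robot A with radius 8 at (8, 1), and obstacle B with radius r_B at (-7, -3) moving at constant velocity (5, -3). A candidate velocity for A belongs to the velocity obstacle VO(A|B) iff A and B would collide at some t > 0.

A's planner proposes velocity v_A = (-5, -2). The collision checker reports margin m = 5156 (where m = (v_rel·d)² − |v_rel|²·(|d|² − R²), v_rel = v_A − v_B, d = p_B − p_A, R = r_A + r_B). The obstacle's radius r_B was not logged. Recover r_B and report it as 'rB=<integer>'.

m = 5156
d = (-15, -4);  v_rel = (-10, 1),  |v_rel|² = 101
v_rel×d = (-10)·(-4) − (1)·(-15) = 55
since m = R²·101 − 55²:  R² = (3025 + 5156) / 101 = 81
R = √81 = 9  ⇒  r_B = 9 − 8 = 1

rB=1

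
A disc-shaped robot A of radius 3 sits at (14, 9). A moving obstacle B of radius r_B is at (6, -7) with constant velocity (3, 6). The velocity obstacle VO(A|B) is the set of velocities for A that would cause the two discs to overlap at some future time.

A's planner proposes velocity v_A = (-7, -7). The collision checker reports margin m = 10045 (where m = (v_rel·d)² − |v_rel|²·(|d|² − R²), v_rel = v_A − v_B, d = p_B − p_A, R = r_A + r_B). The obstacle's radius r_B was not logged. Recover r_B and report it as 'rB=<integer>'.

m = 10045
d = (-8, -16);  v_rel = (-10, -13),  |v_rel|² = 269
v_rel×d = (-10)·(-16) − (-13)·(-8) = 56
since m = R²·269 − 56²:  R² = (3136 + 10045) / 269 = 49
R = √49 = 7  ⇒  r_B = 7 − 3 = 4

rB=4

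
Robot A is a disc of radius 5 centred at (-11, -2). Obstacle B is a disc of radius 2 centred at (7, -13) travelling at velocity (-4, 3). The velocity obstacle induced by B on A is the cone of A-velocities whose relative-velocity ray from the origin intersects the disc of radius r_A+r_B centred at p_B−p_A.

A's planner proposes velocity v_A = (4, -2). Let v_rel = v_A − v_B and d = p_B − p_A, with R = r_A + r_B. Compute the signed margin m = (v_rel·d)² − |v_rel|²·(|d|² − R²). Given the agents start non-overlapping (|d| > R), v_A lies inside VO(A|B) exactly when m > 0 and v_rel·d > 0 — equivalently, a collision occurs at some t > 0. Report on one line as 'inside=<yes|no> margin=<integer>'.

d = (18, -11),  |d|² = 445;  R = 5+2 = 7,  c = 445−7² = 396
v_rel = (8, -5),  |v_rel|² = 89;  v_rel·d = (8)·(18) + (-5)·(-11) = 199
89·t² − 398·t + 396 = 0  ⇒  m = 199² − 89·396 = 4357
m = 4357 > 0,  v_rel·d = 199 > 0  ⇒  inside

inside=yes margin=4357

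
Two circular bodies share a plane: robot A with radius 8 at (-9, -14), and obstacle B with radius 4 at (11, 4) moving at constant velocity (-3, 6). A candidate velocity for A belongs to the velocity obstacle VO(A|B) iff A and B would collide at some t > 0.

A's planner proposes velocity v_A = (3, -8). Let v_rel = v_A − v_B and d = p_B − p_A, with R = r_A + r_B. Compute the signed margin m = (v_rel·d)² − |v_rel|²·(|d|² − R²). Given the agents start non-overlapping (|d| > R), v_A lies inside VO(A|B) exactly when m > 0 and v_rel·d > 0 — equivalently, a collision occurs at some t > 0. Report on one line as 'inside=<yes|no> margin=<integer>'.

d = (20, 18),  |d|² = 724;  R = 8+4 = 12,  c = 724−12² = 580
v_rel = (6, -14),  |v_rel|² = 232;  v_rel·d = (6)·(20) + (-14)·(18) = -132
232·t² + 264·t + 580 = 0  ⇒  m = (-132)² − 232·580 = -117136
m = -117136 < 0,  v_rel·d = -132 < 0  ⇒  outside

inside=no margin=-117136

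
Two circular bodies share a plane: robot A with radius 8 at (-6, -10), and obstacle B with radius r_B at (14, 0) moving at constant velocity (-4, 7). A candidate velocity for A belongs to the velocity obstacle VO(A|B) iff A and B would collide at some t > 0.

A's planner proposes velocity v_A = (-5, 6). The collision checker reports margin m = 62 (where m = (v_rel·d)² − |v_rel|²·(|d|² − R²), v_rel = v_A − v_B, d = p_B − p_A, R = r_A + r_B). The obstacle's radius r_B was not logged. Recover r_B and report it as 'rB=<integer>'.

m = 62
d = (20, 10);  v_rel = (-1, -1),  |v_rel|² = 2
v_rel×d = (-1)·(10) − (-1)·(20) = 10
since m = R²·2 − 10²:  R² = (100 + 62) / 2 = 81
R = √81 = 9  ⇒  r_B = 9 − 8 = 1

rB=1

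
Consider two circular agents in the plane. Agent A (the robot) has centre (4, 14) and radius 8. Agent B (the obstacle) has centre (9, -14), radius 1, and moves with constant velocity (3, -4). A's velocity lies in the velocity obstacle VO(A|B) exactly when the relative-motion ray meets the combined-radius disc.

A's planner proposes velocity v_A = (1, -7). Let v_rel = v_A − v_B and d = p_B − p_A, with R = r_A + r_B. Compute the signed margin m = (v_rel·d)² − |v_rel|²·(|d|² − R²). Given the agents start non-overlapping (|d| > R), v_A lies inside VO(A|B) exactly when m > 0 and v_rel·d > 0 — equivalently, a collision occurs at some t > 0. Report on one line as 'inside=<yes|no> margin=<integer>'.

d = (5, -28),  |d|² = 809;  R = 8+1 = 9,  c = 809−9² = 728
v_rel = (-2, -3),  |v_rel|² = 13;  v_rel·d = (-2)·(5) + (-3)·(-28) = 74
13·t² − 148·t + 728 = 0  ⇒  m = 74² − 13·728 = -3988
m = -3988 < 0,  v_rel·d = 74 > 0  ⇒  outside

inside=no margin=-3988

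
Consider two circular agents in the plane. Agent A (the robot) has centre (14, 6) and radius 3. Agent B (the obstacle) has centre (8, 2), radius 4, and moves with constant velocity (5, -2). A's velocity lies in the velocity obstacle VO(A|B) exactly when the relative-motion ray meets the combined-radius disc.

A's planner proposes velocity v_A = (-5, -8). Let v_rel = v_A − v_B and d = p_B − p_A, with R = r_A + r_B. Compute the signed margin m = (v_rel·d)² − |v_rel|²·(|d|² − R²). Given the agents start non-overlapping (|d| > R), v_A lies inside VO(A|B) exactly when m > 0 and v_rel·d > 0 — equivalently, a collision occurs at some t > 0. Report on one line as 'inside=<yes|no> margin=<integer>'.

d = (-6, -4),  |d|² = 52;  R = 3+4 = 7,  c = 52−7² = 3
v_rel = (-10, -6),  |v_rel|² = 136;  v_rel·d = (-10)·(-6) + (-6)·(-4) = 84
136·t² − 168·t + 3 = 0  ⇒  m = 84² − 136·3 = 6648
m = 6648 > 0,  v_rel·d = 84 > 0  ⇒  inside

inside=yes margin=6648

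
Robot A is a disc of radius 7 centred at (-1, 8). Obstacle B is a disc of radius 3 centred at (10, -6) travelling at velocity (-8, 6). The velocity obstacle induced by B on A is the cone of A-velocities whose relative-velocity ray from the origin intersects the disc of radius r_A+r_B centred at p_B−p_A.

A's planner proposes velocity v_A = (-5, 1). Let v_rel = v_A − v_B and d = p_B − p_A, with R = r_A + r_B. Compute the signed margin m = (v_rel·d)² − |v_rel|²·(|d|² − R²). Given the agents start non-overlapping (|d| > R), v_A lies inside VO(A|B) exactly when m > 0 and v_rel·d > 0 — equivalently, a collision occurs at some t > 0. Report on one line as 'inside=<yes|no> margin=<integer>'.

d = (11, -14),  |d|² = 317;  R = 7+3 = 10,  c = 317−10² = 217
v_rel = (3, -5),  |v_rel|² = 34;  v_rel·d = (3)·(11) + (-5)·(-14) = 103
34·t² − 206·t + 217 = 0  ⇒  m = 103² − 34·217 = 3231
m = 3231 > 0,  v_rel·d = 103 > 0  ⇒  inside

inside=yes margin=3231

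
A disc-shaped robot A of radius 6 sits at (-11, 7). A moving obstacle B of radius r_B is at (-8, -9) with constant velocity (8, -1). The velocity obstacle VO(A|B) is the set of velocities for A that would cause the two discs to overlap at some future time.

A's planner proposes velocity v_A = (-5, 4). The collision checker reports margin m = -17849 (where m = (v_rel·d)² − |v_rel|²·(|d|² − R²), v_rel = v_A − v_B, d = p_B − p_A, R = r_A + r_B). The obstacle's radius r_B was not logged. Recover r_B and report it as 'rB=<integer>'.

m = -17849
d = (3, -16);  v_rel = (-13, 5),  |v_rel|² = 194
v_rel×d = (-13)·(-16) − (5)·(3) = 193
since m = R²·194 − 193²:  R² = (37249 + -17849) / 194 = 100
R = √100 = 10  ⇒  r_B = 10 − 6 = 4

rB=4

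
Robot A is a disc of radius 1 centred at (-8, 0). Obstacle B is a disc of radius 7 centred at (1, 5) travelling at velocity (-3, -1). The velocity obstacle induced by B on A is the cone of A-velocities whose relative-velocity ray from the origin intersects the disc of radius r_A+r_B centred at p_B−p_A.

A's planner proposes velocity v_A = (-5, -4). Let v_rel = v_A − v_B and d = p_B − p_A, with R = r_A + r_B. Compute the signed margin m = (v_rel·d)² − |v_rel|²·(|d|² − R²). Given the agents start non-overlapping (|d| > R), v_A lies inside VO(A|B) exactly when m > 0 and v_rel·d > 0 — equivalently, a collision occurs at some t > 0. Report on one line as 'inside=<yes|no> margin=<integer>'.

d = (9, 5),  |d|² = 106;  R = 1+7 = 8,  c = 106−8² = 42
v_rel = (-2, -3),  |v_rel|² = 13;  v_rel·d = (-2)·(9) + (-3)·(5) = -33
13·t² + 66·t + 42 = 0  ⇒  m = (-33)² − 13·42 = 543
m = 543 > 0,  v_rel·d = -33 < 0  ⇒  outside

inside=no margin=543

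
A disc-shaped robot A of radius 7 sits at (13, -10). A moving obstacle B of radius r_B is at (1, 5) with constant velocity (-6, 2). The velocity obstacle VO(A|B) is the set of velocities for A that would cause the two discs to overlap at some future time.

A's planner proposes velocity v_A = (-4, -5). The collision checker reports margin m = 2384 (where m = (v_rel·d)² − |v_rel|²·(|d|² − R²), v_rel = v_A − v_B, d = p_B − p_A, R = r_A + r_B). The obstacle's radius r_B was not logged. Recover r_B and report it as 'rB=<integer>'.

m = 2384
d = (-12, 15);  v_rel = (2, -7),  |v_rel|² = 53
v_rel×d = (2)·(15) − (-7)·(-12) = -54
since m = R²·53 − (-54)²:  R² = (2916 + 2384) / 53 = 100
R = √100 = 10  ⇒  r_B = 10 − 7 = 3

rB=3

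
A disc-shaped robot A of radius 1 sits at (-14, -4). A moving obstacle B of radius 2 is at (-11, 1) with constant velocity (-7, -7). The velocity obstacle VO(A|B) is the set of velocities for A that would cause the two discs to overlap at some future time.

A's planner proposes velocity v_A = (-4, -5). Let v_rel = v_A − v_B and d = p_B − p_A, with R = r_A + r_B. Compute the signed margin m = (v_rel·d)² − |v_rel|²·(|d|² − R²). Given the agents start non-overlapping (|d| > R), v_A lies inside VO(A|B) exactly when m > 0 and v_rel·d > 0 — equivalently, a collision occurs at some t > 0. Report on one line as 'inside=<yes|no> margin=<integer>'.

d = (3, 5),  |d|² = 34;  R = 1+2 = 3,  c = 34−3² = 25
v_rel = (3, 2),  |v_rel|² = 13;  v_rel·d = (3)·(3) + (2)·(5) = 19
13·t² − 38·t + 25 = 0  ⇒  m = 19² − 13·25 = 36
m = 36 > 0,  v_rel·d = 19 > 0  ⇒  inside

inside=yes margin=36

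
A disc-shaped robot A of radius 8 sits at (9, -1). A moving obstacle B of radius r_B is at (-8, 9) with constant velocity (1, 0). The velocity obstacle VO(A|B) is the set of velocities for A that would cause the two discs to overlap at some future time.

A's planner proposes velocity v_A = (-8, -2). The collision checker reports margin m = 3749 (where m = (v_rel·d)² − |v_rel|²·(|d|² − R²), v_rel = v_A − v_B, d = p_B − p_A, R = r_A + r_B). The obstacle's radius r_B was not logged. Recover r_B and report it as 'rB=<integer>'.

m = 3749
d = (-17, 10);  v_rel = (-9, -2),  |v_rel|² = 85
v_rel×d = (-9)·(10) − (-2)·(-17) = -124
since m = R²·85 − (-124)²:  R² = (15376 + 3749) / 85 = 225
R = √225 = 15  ⇒  r_B = 15 − 8 = 7

rB=7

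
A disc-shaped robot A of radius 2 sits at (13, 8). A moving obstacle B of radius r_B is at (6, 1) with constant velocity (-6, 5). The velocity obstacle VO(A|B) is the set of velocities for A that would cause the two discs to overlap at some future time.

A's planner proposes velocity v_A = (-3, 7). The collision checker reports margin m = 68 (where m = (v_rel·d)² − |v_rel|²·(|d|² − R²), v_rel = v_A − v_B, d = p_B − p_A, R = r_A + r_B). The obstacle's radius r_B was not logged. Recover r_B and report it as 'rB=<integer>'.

m = 68
d = (-7, -7);  v_rel = (3, 2),  |v_rel|² = 13
v_rel×d = (3)·(-7) − (2)·(-7) = -7
since m = R²·13 − (-7)²:  R² = (49 + 68) / 13 = 9
R = √9 = 3  ⇒  r_B = 3 − 2 = 1

rB=1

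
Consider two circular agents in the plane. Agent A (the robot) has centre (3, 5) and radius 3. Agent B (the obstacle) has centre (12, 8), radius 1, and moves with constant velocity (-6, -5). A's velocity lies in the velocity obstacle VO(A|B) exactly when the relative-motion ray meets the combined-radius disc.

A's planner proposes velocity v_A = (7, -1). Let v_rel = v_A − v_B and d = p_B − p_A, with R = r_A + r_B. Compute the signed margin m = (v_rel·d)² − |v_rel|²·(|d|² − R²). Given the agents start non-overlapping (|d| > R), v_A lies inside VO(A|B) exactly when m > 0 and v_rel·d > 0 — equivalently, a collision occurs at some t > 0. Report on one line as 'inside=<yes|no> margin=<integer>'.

d = (9, 3),  |d|² = 90;  R = 3+1 = 4,  c = 90−4² = 74
v_rel = (13, 4),  |v_rel|² = 185;  v_rel·d = (13)·(9) + (4)·(3) = 129
185·t² − 258·t + 74 = 0  ⇒  m = 129² − 185·74 = 2951
m = 2951 > 0,  v_rel·d = 129 > 0  ⇒  inside

inside=yes margin=2951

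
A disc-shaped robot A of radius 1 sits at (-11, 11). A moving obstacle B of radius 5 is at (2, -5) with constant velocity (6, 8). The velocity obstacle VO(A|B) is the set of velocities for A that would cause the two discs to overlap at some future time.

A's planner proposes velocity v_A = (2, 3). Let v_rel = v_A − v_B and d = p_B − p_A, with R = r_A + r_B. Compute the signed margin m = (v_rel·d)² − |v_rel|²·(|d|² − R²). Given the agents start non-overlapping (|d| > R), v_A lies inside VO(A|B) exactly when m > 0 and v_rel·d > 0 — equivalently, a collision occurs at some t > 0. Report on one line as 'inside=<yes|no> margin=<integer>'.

d = (13, -16),  |d|² = 425;  R = 1+5 = 6,  c = 425−6² = 389
v_rel = (-4, -5),  |v_rel|² = 41;  v_rel·d = (-4)·(13) + (-5)·(-16) = 28
41·t² − 56·t + 389 = 0  ⇒  m = 28² − 41·389 = -15165
m = -15165 < 0,  v_rel·d = 28 > 0  ⇒  outside

inside=no margin=-15165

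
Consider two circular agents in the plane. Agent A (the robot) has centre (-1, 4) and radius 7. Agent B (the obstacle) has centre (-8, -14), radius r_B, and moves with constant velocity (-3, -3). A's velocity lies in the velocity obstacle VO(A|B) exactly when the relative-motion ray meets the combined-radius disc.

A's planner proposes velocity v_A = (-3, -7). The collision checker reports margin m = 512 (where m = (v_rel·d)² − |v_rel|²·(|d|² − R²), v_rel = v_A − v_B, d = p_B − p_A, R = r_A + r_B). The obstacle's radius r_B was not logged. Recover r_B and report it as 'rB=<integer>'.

m = 512
d = (-7, -18);  v_rel = (0, -4),  |v_rel|² = 16
v_rel×d = (0)·(-18) − (-4)·(-7) = -28
since m = R²·16 − (-28)²:  R² = (784 + 512) / 16 = 81
R = √81 = 9  ⇒  r_B = 9 − 7 = 2

rB=2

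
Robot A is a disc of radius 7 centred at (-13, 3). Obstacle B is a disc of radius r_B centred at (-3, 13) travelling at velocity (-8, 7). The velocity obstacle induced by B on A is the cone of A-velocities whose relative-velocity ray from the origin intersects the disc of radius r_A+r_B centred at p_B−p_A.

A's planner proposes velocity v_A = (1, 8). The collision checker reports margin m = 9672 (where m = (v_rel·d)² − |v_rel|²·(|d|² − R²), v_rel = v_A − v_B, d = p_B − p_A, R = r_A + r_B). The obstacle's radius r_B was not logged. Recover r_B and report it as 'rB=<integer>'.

m = 9672
d = (10, 10);  v_rel = (9, 1),  |v_rel|² = 82
v_rel×d = (9)·(10) − (1)·(10) = 80
since m = R²·82 − 80²:  R² = (6400 + 9672) / 82 = 196
R = √196 = 14  ⇒  r_B = 14 − 7 = 7

rB=7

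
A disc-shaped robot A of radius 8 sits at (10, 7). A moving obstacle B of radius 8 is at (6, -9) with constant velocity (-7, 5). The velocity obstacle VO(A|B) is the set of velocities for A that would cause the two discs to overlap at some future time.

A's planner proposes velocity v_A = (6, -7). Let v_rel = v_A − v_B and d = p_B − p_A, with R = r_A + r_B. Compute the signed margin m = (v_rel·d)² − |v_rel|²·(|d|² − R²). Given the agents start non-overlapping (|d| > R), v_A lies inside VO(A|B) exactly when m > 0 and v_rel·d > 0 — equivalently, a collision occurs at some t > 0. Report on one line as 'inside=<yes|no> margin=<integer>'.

d = (-4, -16),  |d|² = 272;  R = 8+8 = 16,  c = 272−16² = 16
v_rel = (13, -12),  |v_rel|² = 313;  v_rel·d = (13)·(-4) + (-12)·(-16) = 140
313·t² − 280·t + 16 = 0  ⇒  m = 140² − 313·16 = 14592
m = 14592 > 0,  v_rel·d = 140 > 0  ⇒  inside

inside=yes margin=14592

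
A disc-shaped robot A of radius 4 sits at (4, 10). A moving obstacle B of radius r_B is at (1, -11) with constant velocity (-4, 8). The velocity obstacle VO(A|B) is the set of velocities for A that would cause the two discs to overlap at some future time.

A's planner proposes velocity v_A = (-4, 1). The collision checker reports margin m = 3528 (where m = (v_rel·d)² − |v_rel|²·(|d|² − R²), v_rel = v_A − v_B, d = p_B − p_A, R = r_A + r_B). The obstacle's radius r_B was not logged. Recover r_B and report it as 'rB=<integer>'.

m = 3528
d = (-3, -21);  v_rel = (0, -7),  |v_rel|² = 49
v_rel×d = (0)·(-21) − (-7)·(-3) = -21
since m = R²·49 − (-21)²:  R² = (441 + 3528) / 49 = 81
R = √81 = 9  ⇒  r_B = 9 − 4 = 5

rB=5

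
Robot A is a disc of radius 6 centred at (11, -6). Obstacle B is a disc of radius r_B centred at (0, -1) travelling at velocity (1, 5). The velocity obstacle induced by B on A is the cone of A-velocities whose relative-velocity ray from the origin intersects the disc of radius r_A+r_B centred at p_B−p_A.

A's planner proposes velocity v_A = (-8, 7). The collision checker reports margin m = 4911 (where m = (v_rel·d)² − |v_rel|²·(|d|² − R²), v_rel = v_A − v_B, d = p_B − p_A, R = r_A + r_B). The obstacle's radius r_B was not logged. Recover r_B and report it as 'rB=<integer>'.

m = 4911
d = (-11, 5);  v_rel = (-9, 2),  |v_rel|² = 85
v_rel×d = (-9)·(5) − (2)·(-11) = -23
since m = R²·85 − (-23)²:  R² = (529 + 4911) / 85 = 64
R = √64 = 8  ⇒  r_B = 8 − 6 = 2

rB=2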